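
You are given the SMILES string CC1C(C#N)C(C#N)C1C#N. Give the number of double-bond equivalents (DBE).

Molecular formula: C8H7N3.
DoU = (2C + 2 + N − H − X) / 2, where X is the halogen count and O/S are ignored.
    = (2·8 + 2 + 3 − 7 − 0) / 2 = 14 / 2 = 7.

7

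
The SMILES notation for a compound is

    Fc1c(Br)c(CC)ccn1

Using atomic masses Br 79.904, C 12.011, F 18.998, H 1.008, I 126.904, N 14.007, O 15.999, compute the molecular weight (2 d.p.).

First, the molecular formula is C7H7BrFN (counting implicit H from valence).
  Br: 1 × 79.904 = 79.904
  C: 7 × 12.011 = 84.077
  F: 1 × 18.998 = 18.998
  H: 7 × 1.008 = 7.056
  N: 1 × 14.007 = 14.007
Sum: 1×79.904 + 7×12.011 + 1×18.998 + 7×1.008 + 1×14.007 = 204.042 → 204.04 g/mol.

204.04 g/mol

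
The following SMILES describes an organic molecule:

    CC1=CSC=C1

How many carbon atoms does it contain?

5

Count every carbon token in the SMILES (each C, including those in ring-closure positions and inside branches).
Carbon count: 5.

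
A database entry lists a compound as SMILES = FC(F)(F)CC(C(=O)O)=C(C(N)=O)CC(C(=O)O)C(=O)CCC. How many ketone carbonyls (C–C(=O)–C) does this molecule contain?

The ketone motif appears at heavy-atom position 19 in the SMILES.
Other groups present: 1 alkene, 1 amide, 2 carboxylic acid.
Ketone count: 1.

1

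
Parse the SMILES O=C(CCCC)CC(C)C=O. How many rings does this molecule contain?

0

In SMILES, each pair of matching ring-closure digits denotes one ring-closing bond; the number of such bonds equals the number of independent rings.
Ring-closure bonds here: 0.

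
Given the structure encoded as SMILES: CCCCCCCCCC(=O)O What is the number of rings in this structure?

0

In SMILES, each pair of matching ring-closure digits denotes one ring-closing bond; the number of such bonds equals the number of independent rings.
Ring-closure bonds here: 0.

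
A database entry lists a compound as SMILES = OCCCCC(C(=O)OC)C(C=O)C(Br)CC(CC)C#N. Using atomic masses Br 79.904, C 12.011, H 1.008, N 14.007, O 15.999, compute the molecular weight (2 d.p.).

First, the molecular formula is C15H24BrNO4 (counting implicit H from valence).
  Br: 1 × 79.904 = 79.904
  C: 15 × 12.011 = 180.165
  H: 24 × 1.008 = 24.192
  N: 1 × 14.007 = 14.007
  O: 4 × 15.999 = 63.996
Sum: 1×79.904 + 15×12.011 + 24×1.008 + 1×14.007 + 4×15.999 = 362.264 → 362.26 g/mol.

362.26 g/mol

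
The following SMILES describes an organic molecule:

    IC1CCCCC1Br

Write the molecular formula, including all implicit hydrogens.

C6H10BrI

Walk through each heavy atom and fill implicit hydrogens from standard valence (C 4, N 3, O 2, S 2, halogen 1):
  atom 1: I (halogen, monovalent) → 0 H
  atom 2: C, bond orders sum to 3 (valence 4) → 1 H
  atom 3: C, bond orders sum to 2 (valence 4) → 2 H
  atom 4: C, bond orders sum to 2 (valence 4) → 2 H
  atom 5: C, bond orders sum to 2 (valence 4) → 2 H
  atom 6: C, bond orders sum to 2 (valence 4) → 2 H
  atom 7: C, bond orders sum to 3 (valence 4) → 1 H
  atom 8: Br (halogen, monovalent) → 0 H
Totals → C:6, H:10, Br:1, I:1.
In Hill order: C6H10BrI.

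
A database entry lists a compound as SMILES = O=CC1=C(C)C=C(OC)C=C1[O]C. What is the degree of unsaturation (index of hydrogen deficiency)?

Degree of unsaturation = (number of rings) + (number of π bonds).
Ring closures in the SMILES: 1.
π bonds: 4 double bonds (each 1 DoU) → 4 DoU from unsaturation.
Total DoU = 1 + 4 = 5.

5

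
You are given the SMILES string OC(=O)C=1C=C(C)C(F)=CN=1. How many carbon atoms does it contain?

Count every carbon token in the SMILES (each C, including those in ring-closure positions and inside branches).
Carbon count: 7.

7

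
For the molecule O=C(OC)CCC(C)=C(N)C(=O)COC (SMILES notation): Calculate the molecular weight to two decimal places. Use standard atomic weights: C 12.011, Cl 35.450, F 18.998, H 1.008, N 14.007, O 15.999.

First, the molecular formula is C10H17NO4 (counting implicit H from valence).
  C: 10 × 12.011 = 120.110
  H: 17 × 1.008 = 17.136
  N: 1 × 14.007 = 14.007
  O: 4 × 15.999 = 63.996
Sum: 10×12.011 + 17×1.008 + 1×14.007 + 4×15.999 = 215.249 → 215.25 g/mol.

215.25 g/mol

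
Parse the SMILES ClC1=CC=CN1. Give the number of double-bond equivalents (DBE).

Degree of unsaturation = (number of rings) + (number of π bonds).
Ring closures in the SMILES: 1.
π bonds: 2 double bonds (each 1 DoU) → 2 DoU from unsaturation.
Total DoU = 1 + 2 = 3.

3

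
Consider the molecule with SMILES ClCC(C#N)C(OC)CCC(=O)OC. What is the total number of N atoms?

Scan the SMILES for N atoms (remember two-letter symbols like Cl and Br are single atoms).
Nitrogen count: 1.

1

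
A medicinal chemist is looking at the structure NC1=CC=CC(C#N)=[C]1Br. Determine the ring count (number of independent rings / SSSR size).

1

In SMILES, each pair of matching ring-closure digits denotes one ring-closing bond; the number of such bonds equals the number of independent rings.
Ring-closure bonds here: 1.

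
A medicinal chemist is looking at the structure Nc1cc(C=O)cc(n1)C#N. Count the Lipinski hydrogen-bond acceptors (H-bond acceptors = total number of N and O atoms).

N atoms: 3; O atoms: 1.
Lipinski HBA = 3 + 1 = 4.

4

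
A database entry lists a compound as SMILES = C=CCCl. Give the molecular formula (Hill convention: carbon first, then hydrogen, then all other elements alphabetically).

C3H5Cl

Walk through each heavy atom and fill implicit hydrogens from standard valence (C 4, N 3, O 2, S 2, halogen 1):
  atom 1: C, bond orders sum to 2 (valence 4) → 2 H
  atom 2: C, bond orders sum to 3 (valence 4) → 1 H
  atom 3: C, bond orders sum to 2 (valence 4) → 2 H
  atom 4: Cl (halogen, monovalent) → 0 H
Totals → C:3, H:5, Cl:1.
In Hill order: C3H5Cl.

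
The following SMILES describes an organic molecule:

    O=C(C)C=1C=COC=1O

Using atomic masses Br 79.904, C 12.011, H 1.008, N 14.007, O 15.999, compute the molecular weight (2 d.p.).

First, the molecular formula is C6H6O3 (counting implicit H from valence).
  C: 6 × 12.011 = 72.066
  H: 6 × 1.008 = 6.048
  O: 3 × 15.999 = 47.997
Sum: 6×12.011 + 6×1.008 + 3×15.999 = 126.111 → 126.11 g/mol.

126.11 g/mol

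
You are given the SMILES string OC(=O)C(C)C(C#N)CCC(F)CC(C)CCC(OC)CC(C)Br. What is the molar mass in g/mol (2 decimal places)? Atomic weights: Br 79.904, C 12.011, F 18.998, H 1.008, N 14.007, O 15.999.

First, the molecular formula is C18H31BrFNO3 (counting implicit H from valence).
  Br: 1 × 79.904 = 79.904
  C: 18 × 12.011 = 216.198
  F: 1 × 18.998 = 18.998
  H: 31 × 1.008 = 31.248
  N: 1 × 14.007 = 14.007
  O: 3 × 15.999 = 47.997
Sum: 1×79.904 + 18×12.011 + 1×18.998 + 31×1.008 + 1×14.007 + 3×15.999 = 408.352 → 408.35 g/mol.

408.35 g/mol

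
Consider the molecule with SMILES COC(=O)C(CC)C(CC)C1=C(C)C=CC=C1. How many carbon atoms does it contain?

Count every carbon token in the SMILES (each C, including those in ring-closure positions and inside branches).
Carbon count: 15.

15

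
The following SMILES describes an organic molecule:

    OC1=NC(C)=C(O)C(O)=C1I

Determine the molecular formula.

Walk through each heavy atom and fill implicit hydrogens from standard valence (C 4, N 3, O 2, S 2, halogen 1):
  atom 1: O, bond orders sum to 1 (valence 2) → 1 H
  atom 2: C, bond orders sum to 4 (valence 4) → 0 H
  atom 3: N, bond orders sum to 3 (valence 3) → 0 H
  atom 4: C, bond orders sum to 4 (valence 4) → 0 H
  atom 5: C, bond orders sum to 1 (valence 4) → 3 H
  atom 6: C, bond orders sum to 4 (valence 4) → 0 H
  atom 7: O, bond orders sum to 1 (valence 2) → 1 H
  atom 8: C, bond orders sum to 4 (valence 4) → 0 H
  atom 9: O, bond orders sum to 1 (valence 2) → 1 H
  atom 10: C, bond orders sum to 4 (valence 4) → 0 H
  atom 11: I (halogen, monovalent) → 0 H
Totals → C:6, H:6, I:1, N:1, O:3.

C6H6INO3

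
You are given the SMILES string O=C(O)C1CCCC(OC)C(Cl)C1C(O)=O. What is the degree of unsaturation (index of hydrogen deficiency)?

3

Degree of unsaturation = (number of rings) + (number of π bonds).
Ring closures in the SMILES: 1.
π bonds: 2 double bonds (each 1 DoU) → 2 DoU from unsaturation.
Total DoU = 1 + 2 = 3.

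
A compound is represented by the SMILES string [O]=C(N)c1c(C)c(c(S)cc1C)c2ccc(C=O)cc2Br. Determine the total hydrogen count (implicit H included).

14

Walk through each heavy atom and fill implicit hydrogens from standard valence (C 4, N 3, O 2, S 2, halogen 1); for lowercase aromatic atoms, an aromatic c carries 1 H when it has two neighbours and 0 H with three, and aromatic n carries 0 H:
  atom 1: O with explicit H count 0
  atom 2: C, bond orders sum to 4 (valence 4) → 0 H
  atom 3: N, bond orders sum to 1 (valence 3) → 2 H
  atom 4: aromatic c, 3 neighbours → 0 H
  atom 5: aromatic c, 3 neighbours → 0 H
  atom 6: C, bond orders sum to 1 (valence 4) → 3 H
  atom 7: aromatic c, 3 neighbours → 0 H
  atom 8: aromatic c, 3 neighbours → 0 H
  atom 9: S, bond orders sum to 1 (valence 2) → 1 H
  atom 10: aromatic c, 2 neighbours → 1 H
  atom 11: aromatic c, 3 neighbours → 0 H
  atom 12: C, bond orders sum to 1 (valence 4) → 3 H
  atom 13: aromatic c, 3 neighbours → 0 H
  atom 14: aromatic c, 2 neighbours → 1 H
  atom 15: aromatic c, 2 neighbours → 1 H
  atom 16: aromatic c, 3 neighbours → 0 H
  atom 17: C, bond orders sum to 3 (valence 4) → 1 H
  atom 18: O, bond orders sum to 2 (valence 2) → 0 H
  atom 19: aromatic c, 2 neighbours → 1 H
  atom 20: aromatic c, 3 neighbours → 0 H
  atom 21: Br (halogen, monovalent) → 0 H
Total hydrogens: 14.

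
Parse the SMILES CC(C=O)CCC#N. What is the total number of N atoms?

Scan the SMILES for N atoms (remember two-letter symbols like Cl and Br are single atoms).
Nitrogen count: 1.

1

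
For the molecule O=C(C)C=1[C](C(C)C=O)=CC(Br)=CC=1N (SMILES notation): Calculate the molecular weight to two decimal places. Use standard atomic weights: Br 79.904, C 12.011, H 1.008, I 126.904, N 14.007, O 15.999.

First, the molecular formula is C11H12BrNO2 (counting implicit H from valence).
  Br: 1 × 79.904 = 79.904
  C: 11 × 12.011 = 132.121
  H: 12 × 1.008 = 12.096
  N: 1 × 14.007 = 14.007
  O: 2 × 15.999 = 31.998
Sum: 1×79.904 + 11×12.011 + 12×1.008 + 1×14.007 + 2×15.999 = 270.126 → 270.13 g/mol.

270.13 g/mol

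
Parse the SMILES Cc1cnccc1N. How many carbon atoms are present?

Count every carbon token in the SMILES (each C, including those in ring-closure positions and inside branches).
Carbon count: 6.

6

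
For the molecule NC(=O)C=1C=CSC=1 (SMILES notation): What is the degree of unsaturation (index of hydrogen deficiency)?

Degree of unsaturation = (number of rings) + (number of π bonds).
Ring closures in the SMILES: 1.
π bonds: 3 double bonds (each 1 DoU) → 3 DoU from unsaturation.
Total DoU = 1 + 3 = 4.

4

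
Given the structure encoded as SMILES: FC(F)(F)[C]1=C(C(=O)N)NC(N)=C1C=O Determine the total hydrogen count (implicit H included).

Walk through each heavy atom and fill implicit hydrogens from standard valence (C 4, N 3, O 2, S 2, halogen 1):
  atom 1: F (halogen, monovalent) → 0 H
  atom 2: C, bond orders sum to 4 (valence 4) → 0 H
  atom 3: F (halogen, monovalent) → 0 H
  atom 4: F (halogen, monovalent) → 0 H
  atom 5: C with explicit H count 0
  atom 6: C, bond orders sum to 4 (valence 4) → 0 H
  atom 7: C, bond orders sum to 4 (valence 4) → 0 H
  atom 8: O, bond orders sum to 2 (valence 2) → 0 H
  atom 9: N, bond orders sum to 1 (valence 3) → 2 H
  atom 10: N, bond orders sum to 2 (valence 3) → 1 H
  atom 11: C, bond orders sum to 4 (valence 4) → 0 H
  atom 12: N, bond orders sum to 1 (valence 3) → 2 H
  atom 13: C, bond orders sum to 4 (valence 4) → 0 H
  atom 14: C, bond orders sum to 3 (valence 4) → 1 H
  atom 15: O, bond orders sum to 2 (valence 2) → 0 H
Total hydrogens: 6.

6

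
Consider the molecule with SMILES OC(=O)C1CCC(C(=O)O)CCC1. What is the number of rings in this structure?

1

In SMILES, each pair of matching ring-closure digits denotes one ring-closing bond; the number of such bonds equals the number of independent rings.
Ring-closure bonds here: 1.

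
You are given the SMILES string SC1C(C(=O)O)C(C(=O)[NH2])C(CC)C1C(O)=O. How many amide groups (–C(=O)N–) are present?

The amide motif appears at heavy-atom position 8 in the SMILES.
Other groups present: 2 carboxylic acid, 1 thiol.
Amide count: 1.

1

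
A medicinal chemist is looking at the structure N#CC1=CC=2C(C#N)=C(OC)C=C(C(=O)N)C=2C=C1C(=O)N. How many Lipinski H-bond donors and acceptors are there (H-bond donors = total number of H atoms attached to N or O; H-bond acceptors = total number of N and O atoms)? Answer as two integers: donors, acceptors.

Donors: find every N or O and count the H atoms it carries.
  atom 1 (N): bond orders sum to 3 → 0 H
  atom 8 (N): bond orders sum to 3 → 0 H
  atom 10 (O): bond orders sum to 2 → 0 H
  atom 15 (O): bond orders sum to 2 → 0 H
  atom 16 (N): bond orders sum to 1 → 2 H
  atom 21 (O): bond orders sum to 2 → 0 H
  atom 22 (N): bond orders sum to 1 → 2 H
Lipinski HBD = 4.
Acceptors: N atoms = 4, O atoms = 3 → HBA = 7.

4, 7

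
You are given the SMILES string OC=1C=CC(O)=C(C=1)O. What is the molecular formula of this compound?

C6H6O3

Walk through each heavy atom and fill implicit hydrogens from standard valence (C 4, N 3, O 2, S 2, halogen 1):
  atom 1: O, bond orders sum to 1 (valence 2) → 1 H
  atom 2: C, bond orders sum to 4 (valence 4) → 0 H
  atom 3: C, bond orders sum to 3 (valence 4) → 1 H
  atom 4: C, bond orders sum to 3 (valence 4) → 1 H
  atom 5: C, bond orders sum to 4 (valence 4) → 0 H
  atom 6: O, bond orders sum to 1 (valence 2) → 1 H
  atom 7: C, bond orders sum to 4 (valence 4) → 0 H
  atom 8: C, bond orders sum to 3 (valence 4) → 1 H
  atom 9: O, bond orders sum to 1 (valence 2) → 1 H
Totals → C:6, H:6, O:3.
In Hill order: C6H6O3.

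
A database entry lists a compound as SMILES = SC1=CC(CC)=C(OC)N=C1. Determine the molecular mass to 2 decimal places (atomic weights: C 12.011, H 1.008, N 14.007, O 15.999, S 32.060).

169.24 g/mol

First, the molecular formula is C8H11NOS (counting implicit H from valence).
  C: 8 × 12.011 = 96.088
  H: 11 × 1.008 = 11.088
  N: 1 × 14.007 = 14.007
  O: 1 × 15.999 = 15.999
  S: 1 × 32.060 = 32.060
Sum: 8×12.011 + 11×1.008 + 1×14.007 + 1×15.999 + 1×32.060 = 169.242 → 169.24 g/mol.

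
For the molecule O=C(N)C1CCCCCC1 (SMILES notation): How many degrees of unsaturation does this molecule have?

Molecular formula: C8H15NO.
DoU = (2C + 2 + N − H − X) / 2, where X is the halogen count and O/S are ignored.
    = (2·8 + 2 + 1 − 15 − 0) / 2 = 4 / 2 = 2.

2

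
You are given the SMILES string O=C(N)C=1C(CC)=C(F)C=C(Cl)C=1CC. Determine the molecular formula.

Walk through each heavy atom and fill implicit hydrogens from standard valence (C 4, N 3, O 2, S 2, halogen 1):
  atom 1: O, bond orders sum to 2 (valence 2) → 0 H
  atom 2: C, bond orders sum to 4 (valence 4) → 0 H
  atom 3: N, bond orders sum to 1 (valence 3) → 2 H
  atom 4: C, bond orders sum to 4 (valence 4) → 0 H
  atom 5: C, bond orders sum to 4 (valence 4) → 0 H
  atom 6: C, bond orders sum to 2 (valence 4) → 2 H
  atom 7: C, bond orders sum to 1 (valence 4) → 3 H
  atom 8: C, bond orders sum to 4 (valence 4) → 0 H
  atom 9: F (halogen, monovalent) → 0 H
  atom 10: C, bond orders sum to 3 (valence 4) → 1 H
  atom 11: C, bond orders sum to 4 (valence 4) → 0 H
  atom 12: Cl (halogen, monovalent) → 0 H
  atom 13: C, bond orders sum to 4 (valence 4) → 0 H
  atom 14: C, bond orders sum to 2 (valence 4) → 2 H
  atom 15: C, bond orders sum to 1 (valence 4) → 3 H
Totals → C:11, H:13, Cl:1, F:1, N:1, O:1.
In Hill order: C11H13ClFNO.

C11H13ClFNO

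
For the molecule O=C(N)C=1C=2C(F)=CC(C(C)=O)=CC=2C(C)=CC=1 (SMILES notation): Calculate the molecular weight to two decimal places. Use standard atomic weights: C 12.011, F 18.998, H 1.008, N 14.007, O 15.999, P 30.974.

245.25 g/mol

First, the molecular formula is C14H12FNO2 (counting implicit H from valence).
  C: 14 × 12.011 = 168.154
  F: 1 × 18.998 = 18.998
  H: 12 × 1.008 = 12.096
  N: 1 × 14.007 = 14.007
  O: 2 × 15.999 = 31.998
Sum: 14×12.011 + 1×18.998 + 12×1.008 + 1×14.007 + 2×15.999 = 245.253 → 245.25 g/mol.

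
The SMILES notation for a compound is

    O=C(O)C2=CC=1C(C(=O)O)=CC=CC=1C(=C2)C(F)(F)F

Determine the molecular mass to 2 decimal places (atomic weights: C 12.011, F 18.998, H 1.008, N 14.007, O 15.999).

First, the molecular formula is C13H7F3O4 (counting implicit H from valence).
  C: 13 × 12.011 = 156.143
  F: 3 × 18.998 = 56.994
  H: 7 × 1.008 = 7.056
  O: 4 × 15.999 = 63.996
Sum: 13×12.011 + 3×18.998 + 7×1.008 + 4×15.999 = 284.189 → 284.19 g/mol.

284.19 g/mol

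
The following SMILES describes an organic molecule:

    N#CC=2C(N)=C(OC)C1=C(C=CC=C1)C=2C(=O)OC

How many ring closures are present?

2

In SMILES, each pair of matching ring-closure digits denotes one ring-closing bond; the number of such bonds equals the number of independent rings.
Ring-closure bonds here: 2.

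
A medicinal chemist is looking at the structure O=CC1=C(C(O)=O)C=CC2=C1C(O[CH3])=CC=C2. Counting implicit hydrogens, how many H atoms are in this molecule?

10

Walk through each heavy atom and fill implicit hydrogens from standard valence (C 4, N 3, O 2, S 2, halogen 1):
  atom 1: O, bond orders sum to 2 (valence 2) → 0 H
  atom 2: C, bond orders sum to 3 (valence 4) → 1 H
  atom 3: C, bond orders sum to 4 (valence 4) → 0 H
  atom 4: C, bond orders sum to 4 (valence 4) → 0 H
  atom 5: C, bond orders sum to 4 (valence 4) → 0 H
  atom 6: O, bond orders sum to 1 (valence 2) → 1 H
  atom 7: O, bond orders sum to 2 (valence 2) → 0 H
  atom 8: C, bond orders sum to 3 (valence 4) → 1 H
  atom 9: C, bond orders sum to 3 (valence 4) → 1 H
  atom 10: C, bond orders sum to 4 (valence 4) → 0 H
  atom 11: C, bond orders sum to 4 (valence 4) → 0 H
  atom 12: C, bond orders sum to 4 (valence 4) → 0 H
  atom 13: O, bond orders sum to 2 (valence 2) → 0 H
  atom 14: C with explicit H count 3
  atom 15: C, bond orders sum to 3 (valence 4) → 1 H
  atom 16: C, bond orders sum to 3 (valence 4) → 1 H
  atom 17: C, bond orders sum to 3 (valence 4) → 1 H
Total hydrogens: 10.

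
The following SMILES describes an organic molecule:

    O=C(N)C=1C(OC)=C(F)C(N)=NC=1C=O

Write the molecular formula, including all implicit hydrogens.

Walk through each heavy atom and fill implicit hydrogens from standard valence (C 4, N 3, O 2, S 2, halogen 1):
  atom 1: O, bond orders sum to 2 (valence 2) → 0 H
  atom 2: C, bond orders sum to 4 (valence 4) → 0 H
  atom 3: N, bond orders sum to 1 (valence 3) → 2 H
  atom 4: C, bond orders sum to 4 (valence 4) → 0 H
  atom 5: C, bond orders sum to 4 (valence 4) → 0 H
  atom 6: O, bond orders sum to 2 (valence 2) → 0 H
  atom 7: C, bond orders sum to 1 (valence 4) → 3 H
  atom 8: C, bond orders sum to 4 (valence 4) → 0 H
  atom 9: F (halogen, monovalent) → 0 H
  atom 10: C, bond orders sum to 4 (valence 4) → 0 H
  atom 11: N, bond orders sum to 1 (valence 3) → 2 H
  atom 12: N, bond orders sum to 3 (valence 3) → 0 H
  atom 13: C, bond orders sum to 4 (valence 4) → 0 H
  atom 14: C, bond orders sum to 3 (valence 4) → 1 H
  atom 15: O, bond orders sum to 2 (valence 2) → 0 H
Totals → C:8, H:8, F:1, N:3, O:3.

C8H8FN3O3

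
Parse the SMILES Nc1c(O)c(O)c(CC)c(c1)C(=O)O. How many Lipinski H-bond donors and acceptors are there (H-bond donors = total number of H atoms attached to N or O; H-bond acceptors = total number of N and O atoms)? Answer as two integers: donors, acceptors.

5, 5

Donors: find every N or O and count the H atoms it carries.
  atom 1 (N): bond orders sum to 1 → 2 H
  atom 4 (O): bond orders sum to 1 → 1 H
  atom 6 (O): bond orders sum to 1 → 1 H
  atom 13 (O): bond orders sum to 2 → 0 H
  atom 14 (O): bond orders sum to 1 → 1 H
Lipinski HBD = 5.
Acceptors: N atoms = 1, O atoms = 4 → HBA = 5.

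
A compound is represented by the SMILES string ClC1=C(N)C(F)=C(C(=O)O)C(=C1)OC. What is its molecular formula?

Walk through each heavy atom and fill implicit hydrogens from standard valence (C 4, N 3, O 2, S 2, halogen 1):
  atom 1: Cl (halogen, monovalent) → 0 H
  atom 2: C, bond orders sum to 4 (valence 4) → 0 H
  atom 3: C, bond orders sum to 4 (valence 4) → 0 H
  atom 4: N, bond orders sum to 1 (valence 3) → 2 H
  atom 5: C, bond orders sum to 4 (valence 4) → 0 H
  atom 6: F (halogen, monovalent) → 0 H
  atom 7: C, bond orders sum to 4 (valence 4) → 0 H
  atom 8: C, bond orders sum to 4 (valence 4) → 0 H
  atom 9: O, bond orders sum to 2 (valence 2) → 0 H
  atom 10: O, bond orders sum to 1 (valence 2) → 1 H
  atom 11: C, bond orders sum to 4 (valence 4) → 0 H
  atom 12: C, bond orders sum to 3 (valence 4) → 1 H
  atom 13: O, bond orders sum to 2 (valence 2) → 0 H
  atom 14: C, bond orders sum to 1 (valence 4) → 3 H
Totals → C:8, H:7, Cl:1, F:1, N:1, O:3.
In Hill order: C8H7ClFNO3.

C8H7ClFNO3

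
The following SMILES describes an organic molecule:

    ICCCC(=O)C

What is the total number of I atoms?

1

Scan the SMILES for I atoms (remember two-letter symbols like Cl and Br are single atoms).
Iodine count: 1.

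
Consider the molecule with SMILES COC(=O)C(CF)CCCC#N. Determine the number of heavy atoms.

12

Every atom symbol written in the SMILES (organic subset) is one heavy atom; implicit H are not written.
Heavy atoms by element → C:8, F:1, N:1, O:2.
Total: 12.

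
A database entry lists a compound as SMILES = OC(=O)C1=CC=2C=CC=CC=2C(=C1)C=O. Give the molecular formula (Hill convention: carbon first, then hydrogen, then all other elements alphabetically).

C12H8O3

Walk through each heavy atom and fill implicit hydrogens from standard valence (C 4, N 3, O 2, S 2, halogen 1):
  atom 1: O, bond orders sum to 1 (valence 2) → 1 H
  atom 2: C, bond orders sum to 4 (valence 4) → 0 H
  atom 3: O, bond orders sum to 2 (valence 2) → 0 H
  atom 4: C, bond orders sum to 4 (valence 4) → 0 H
  atom 5: C, bond orders sum to 3 (valence 4) → 1 H
  atom 6: C, bond orders sum to 4 (valence 4) → 0 H
  atom 7: C, bond orders sum to 3 (valence 4) → 1 H
  atom 8: C, bond orders sum to 3 (valence 4) → 1 H
  atom 9: C, bond orders sum to 3 (valence 4) → 1 H
  atom 10: C, bond orders sum to 3 (valence 4) → 1 H
  atom 11: C, bond orders sum to 4 (valence 4) → 0 H
  atom 12: C, bond orders sum to 4 (valence 4) → 0 H
  atom 13: C, bond orders sum to 3 (valence 4) → 1 H
  atom 14: C, bond orders sum to 3 (valence 4) → 1 H
  atom 15: O, bond orders sum to 2 (valence 2) → 0 H
Totals → C:12, H:8, O:3.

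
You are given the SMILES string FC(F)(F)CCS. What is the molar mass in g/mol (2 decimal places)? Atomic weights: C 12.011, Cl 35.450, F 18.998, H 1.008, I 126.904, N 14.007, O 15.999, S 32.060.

First, the molecular formula is C3H5F3S (counting implicit H from valence).
  C: 3 × 12.011 = 36.033
  F: 3 × 18.998 = 56.994
  H: 5 × 1.008 = 5.040
  S: 1 × 32.060 = 32.060
Sum: 3×12.011 + 3×18.998 + 5×1.008 + 1×32.060 = 130.127 → 130.13 g/mol.

130.13 g/mol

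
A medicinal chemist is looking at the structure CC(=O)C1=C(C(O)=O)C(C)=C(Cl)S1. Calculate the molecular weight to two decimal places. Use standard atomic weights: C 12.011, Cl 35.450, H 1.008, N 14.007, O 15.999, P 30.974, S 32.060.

First, the molecular formula is C8H7ClO3S (counting implicit H from valence).
  C: 8 × 12.011 = 96.088
  Cl: 1 × 35.450 = 35.450
  H: 7 × 1.008 = 7.056
  O: 3 × 15.999 = 47.997
  S: 1 × 32.060 = 32.060
Sum: 8×12.011 + 1×35.450 + 7×1.008 + 3×15.999 + 1×32.060 = 218.651 → 218.65 g/mol.

218.65 g/mol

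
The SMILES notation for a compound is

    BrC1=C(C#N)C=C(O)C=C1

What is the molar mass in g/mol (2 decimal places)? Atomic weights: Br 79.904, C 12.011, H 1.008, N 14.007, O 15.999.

First, the molecular formula is C7H4BrNO (counting implicit H from valence).
  Br: 1 × 79.904 = 79.904
  C: 7 × 12.011 = 84.077
  H: 4 × 1.008 = 4.032
  N: 1 × 14.007 = 14.007
  O: 1 × 15.999 = 15.999
Sum: 1×79.904 + 7×12.011 + 4×1.008 + 1×14.007 + 1×15.999 = 198.019 → 198.02 g/mol.

198.02 g/mol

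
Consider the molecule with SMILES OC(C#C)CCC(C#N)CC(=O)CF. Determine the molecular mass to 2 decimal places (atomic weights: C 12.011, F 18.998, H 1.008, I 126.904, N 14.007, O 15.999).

First, the molecular formula is C10H12FNO2 (counting implicit H from valence).
  C: 10 × 12.011 = 120.110
  F: 1 × 18.998 = 18.998
  H: 12 × 1.008 = 12.096
  N: 1 × 14.007 = 14.007
  O: 2 × 15.999 = 31.998
Sum: 10×12.011 + 1×18.998 + 12×1.008 + 1×14.007 + 2×15.999 = 197.209 → 197.21 g/mol.

197.21 g/mol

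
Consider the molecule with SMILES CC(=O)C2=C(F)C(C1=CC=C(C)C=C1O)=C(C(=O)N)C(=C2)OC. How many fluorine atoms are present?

Scan the SMILES for F atoms (remember two-letter symbols like Cl and Br are single atoms).
Fluorine count: 1.

1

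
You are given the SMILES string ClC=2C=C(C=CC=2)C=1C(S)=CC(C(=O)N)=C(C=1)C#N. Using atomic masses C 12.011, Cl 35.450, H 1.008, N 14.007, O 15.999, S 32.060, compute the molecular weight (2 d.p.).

First, the molecular formula is C14H9ClN2OS (counting implicit H from valence).
  C: 14 × 12.011 = 168.154
  Cl: 1 × 35.450 = 35.450
  H: 9 × 1.008 = 9.072
  N: 2 × 14.007 = 28.014
  O: 1 × 15.999 = 15.999
  S: 1 × 32.060 = 32.060
Sum: 14×12.011 + 1×35.450 + 9×1.008 + 2×14.007 + 1×15.999 + 1×32.060 = 288.749 → 288.75 g/mol.

288.75 g/mol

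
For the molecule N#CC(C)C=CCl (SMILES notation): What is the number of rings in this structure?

0

In SMILES, each pair of matching ring-closure digits denotes one ring-closing bond; the number of such bonds equals the number of independent rings.
Ring-closure bonds here: 0.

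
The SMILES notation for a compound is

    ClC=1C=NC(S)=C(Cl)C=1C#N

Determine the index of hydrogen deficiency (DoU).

Degree of unsaturation = (number of rings) + (number of π bonds).
Ring closures in the SMILES: 1.
π bonds: 3 double bonds (each 1 DoU), 1 triple bond (each 2 DoU) → 5 DoU from unsaturation.
Total DoU = 1 + 5 = 6.

6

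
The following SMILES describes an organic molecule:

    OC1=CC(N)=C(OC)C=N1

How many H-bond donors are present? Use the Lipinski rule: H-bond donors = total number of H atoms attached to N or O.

Donors: find every N or O and count the H atoms it carries.
  atom 1 (O): bond orders sum to 1 → 1 H
  atom 5 (N): bond orders sum to 1 → 2 H
  atom 7 (O): bond orders sum to 2 → 0 H
  atom 10 (N): bond orders sum to 3 → 0 H
Lipinski HBD = 3.

3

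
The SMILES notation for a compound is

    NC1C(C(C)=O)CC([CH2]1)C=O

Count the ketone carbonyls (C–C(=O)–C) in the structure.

The ketone motif appears at heavy-atom position 4 in the SMILES.
Other groups present: 1 aldehyde, 1 primary amine.
Ketone count: 1.

1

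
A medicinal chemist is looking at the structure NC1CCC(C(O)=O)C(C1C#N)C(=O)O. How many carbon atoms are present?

Count every carbon token in the SMILES (each C, including those in ring-closure positions and inside branches).
Carbon count: 9.

9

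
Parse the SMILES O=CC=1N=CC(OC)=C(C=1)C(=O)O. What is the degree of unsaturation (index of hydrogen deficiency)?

6

Molecular formula: C8H7NO4.
DoU = (2C + 2 + N − H − X) / 2, where X is the halogen count and O/S are ignored.
    = (2·8 + 2 + 1 − 7 − 0) / 2 = 12 / 2 = 6.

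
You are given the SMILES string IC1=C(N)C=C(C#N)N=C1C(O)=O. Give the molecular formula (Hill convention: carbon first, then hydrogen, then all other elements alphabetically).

Walk through each heavy atom and fill implicit hydrogens from standard valence (C 4, N 3, O 2, S 2, halogen 1):
  atom 1: I (halogen, monovalent) → 0 H
  atom 2: C, bond orders sum to 4 (valence 4) → 0 H
  atom 3: C, bond orders sum to 4 (valence 4) → 0 H
  atom 4: N, bond orders sum to 1 (valence 3) → 2 H
  atom 5: C, bond orders sum to 3 (valence 4) → 1 H
  atom 6: C, bond orders sum to 4 (valence 4) → 0 H
  atom 7: C, bond orders sum to 4 (valence 4) → 0 H
  atom 8: N, bond orders sum to 3 (valence 3) → 0 H
  atom 9: N, bond orders sum to 3 (valence 3) → 0 H
  atom 10: C, bond orders sum to 4 (valence 4) → 0 H
  atom 11: C, bond orders sum to 4 (valence 4) → 0 H
  atom 12: O, bond orders sum to 1 (valence 2) → 1 H
  atom 13: O, bond orders sum to 2 (valence 2) → 0 H
Totals → C:7, H:4, I:1, N:3, O:2.

C7H4IN3O2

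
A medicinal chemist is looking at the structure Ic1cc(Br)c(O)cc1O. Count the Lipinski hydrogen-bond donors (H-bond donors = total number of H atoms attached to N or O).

Donors: find every N or O and count the H atoms it carries.
  atom 7 (O): bond orders sum to 1 → 1 H
  atom 10 (O): bond orders sum to 1 → 1 H
Lipinski HBD = 2.

2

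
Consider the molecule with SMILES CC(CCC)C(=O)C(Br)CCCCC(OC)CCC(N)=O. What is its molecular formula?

Walk through each heavy atom and fill implicit hydrogens from standard valence (C 4, N 3, O 2, S 2, halogen 1):
  atom 1: C, bond orders sum to 1 (valence 4) → 3 H
  atom 2: C, bond orders sum to 3 (valence 4) → 1 H
  atom 3: C, bond orders sum to 2 (valence 4) → 2 H
  atom 4: C, bond orders sum to 2 (valence 4) → 2 H
  atom 5: C, bond orders sum to 1 (valence 4) → 3 H
  atom 6: C, bond orders sum to 4 (valence 4) → 0 H
  atom 7: O, bond orders sum to 2 (valence 2) → 0 H
  atom 8: C, bond orders sum to 3 (valence 4) → 1 H
  atom 9: Br (halogen, monovalent) → 0 H
  atom 10: C, bond orders sum to 2 (valence 4) → 2 H
  atom 11: C, bond orders sum to 2 (valence 4) → 2 H
  atom 12: C, bond orders sum to 2 (valence 4) → 2 H
  atom 13: C, bond orders sum to 2 (valence 4) → 2 H
  atom 14: C, bond orders sum to 3 (valence 4) → 1 H
  atom 15: O, bond orders sum to 2 (valence 2) → 0 H
  atom 16: C, bond orders sum to 1 (valence 4) → 3 H
  atom 17: C, bond orders sum to 2 (valence 4) → 2 H
  atom 18: C, bond orders sum to 2 (valence 4) → 2 H
  atom 19: C, bond orders sum to 4 (valence 4) → 0 H
  atom 20: N, bond orders sum to 1 (valence 3) → 2 H
  atom 21: O, bond orders sum to 2 (valence 2) → 0 H
Totals → C:16, H:30, Br:1, N:1, O:3.

C16H30BrNO3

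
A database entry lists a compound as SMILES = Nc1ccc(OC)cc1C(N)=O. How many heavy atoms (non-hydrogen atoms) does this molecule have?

Every atom symbol written in the SMILES (organic subset) is one heavy atom; implicit H are not written.
Heavy atoms by element → C:8, N:2, O:2.
Total: 12.

12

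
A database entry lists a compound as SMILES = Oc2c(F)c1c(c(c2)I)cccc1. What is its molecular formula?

Walk through each heavy atom and fill implicit hydrogens from standard valence (C 4, N 3, O 2, S 2, halogen 1); for lowercase aromatic atoms, an aromatic c carries 1 H when it has two neighbours and 0 H with three, and aromatic n carries 0 H:
  atom 1: O, bond orders sum to 1 (valence 2) → 1 H
  atom 2: aromatic c, 3 neighbours → 0 H
  atom 3: aromatic c, 3 neighbours → 0 H
  atom 4: F (halogen, monovalent) → 0 H
  atom 5: aromatic c, 3 neighbours → 0 H
  atom 6: aromatic c, 3 neighbours → 0 H
  atom 7: aromatic c, 3 neighbours → 0 H
  atom 8: aromatic c, 2 neighbours → 1 H
  atom 9: I (halogen, monovalent) → 0 H
  atom 10: aromatic c, 2 neighbours → 1 H
  atom 11: aromatic c, 2 neighbours → 1 H
  atom 12: aromatic c, 2 neighbours → 1 H
  atom 13: aromatic c, 2 neighbours → 1 H
Totals → C:10, H:6, F:1, I:1, O:1.

C10H6FIO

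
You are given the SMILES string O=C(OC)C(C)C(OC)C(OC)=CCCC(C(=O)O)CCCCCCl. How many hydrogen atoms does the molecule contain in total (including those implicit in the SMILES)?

Walk through each heavy atom and fill implicit hydrogens from standard valence (C 4, N 3, O 2, S 2, halogen 1):
  atom 1: O, bond orders sum to 2 (valence 2) → 0 H
  atom 2: C, bond orders sum to 4 (valence 4) → 0 H
  atom 3: O, bond orders sum to 2 (valence 2) → 0 H
  atom 4: C, bond orders sum to 1 (valence 4) → 3 H
  atom 5: C, bond orders sum to 3 (valence 4) → 1 H
  atom 6: C, bond orders sum to 1 (valence 4) → 3 H
  atom 7: C, bond orders sum to 3 (valence 4) → 1 H
  atom 8: O, bond orders sum to 2 (valence 2) → 0 H
  atom 9: C, bond orders sum to 1 (valence 4) → 3 H
  atom 10: C, bond orders sum to 4 (valence 4) → 0 H
  atom 11: O, bond orders sum to 2 (valence 2) → 0 H
  atom 12: C, bond orders sum to 1 (valence 4) → 3 H
  atom 13: C, bond orders sum to 3 (valence 4) → 1 H
  atom 14: C, bond orders sum to 2 (valence 4) → 2 H
  atom 15: C, bond orders sum to 2 (valence 4) → 2 H
  atom 16: C, bond orders sum to 3 (valence 4) → 1 H
  atom 17: C, bond orders sum to 4 (valence 4) → 0 H
  atom 18: O, bond orders sum to 2 (valence 2) → 0 H
  atom 19: O, bond orders sum to 1 (valence 2) → 1 H
  atom 20: C, bond orders sum to 2 (valence 4) → 2 H
  atom 21: C, bond orders sum to 2 (valence 4) → 2 H
  atom 22: C, bond orders sum to 2 (valence 4) → 2 H
  atom 23: C, bond orders sum to 2 (valence 4) → 2 H
  atom 24: C, bond orders sum to 2 (valence 4) → 2 H
  atom 25: Cl (halogen, monovalent) → 0 H
Total hydrogens: 31.

31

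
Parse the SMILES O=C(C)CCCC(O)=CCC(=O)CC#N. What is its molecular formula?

C11H15NO3

Walk through each heavy atom and fill implicit hydrogens from standard valence (C 4, N 3, O 2, S 2, halogen 1):
  atom 1: O, bond orders sum to 2 (valence 2) → 0 H
  atom 2: C, bond orders sum to 4 (valence 4) → 0 H
  atom 3: C, bond orders sum to 1 (valence 4) → 3 H
  atom 4: C, bond orders sum to 2 (valence 4) → 2 H
  atom 5: C, bond orders sum to 2 (valence 4) → 2 H
  atom 6: C, bond orders sum to 2 (valence 4) → 2 H
  atom 7: C, bond orders sum to 4 (valence 4) → 0 H
  atom 8: O, bond orders sum to 1 (valence 2) → 1 H
  atom 9: C, bond orders sum to 3 (valence 4) → 1 H
  atom 10: C, bond orders sum to 2 (valence 4) → 2 H
  atom 11: C, bond orders sum to 4 (valence 4) → 0 H
  atom 12: O, bond orders sum to 2 (valence 2) → 0 H
  atom 13: C, bond orders sum to 2 (valence 4) → 2 H
  atom 14: C, bond orders sum to 4 (valence 4) → 0 H
  atom 15: N, bond orders sum to 3 (valence 3) → 0 H
Totals → C:11, H:15, N:1, O:3.
In Hill order: C11H15NO3.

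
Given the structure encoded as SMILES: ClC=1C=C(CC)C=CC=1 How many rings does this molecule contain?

In SMILES, each pair of matching ring-closure digits denotes one ring-closing bond; the number of such bonds equals the number of independent rings.
Ring-closure bonds here: 1.

1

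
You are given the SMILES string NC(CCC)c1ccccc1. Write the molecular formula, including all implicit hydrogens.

Walk through each heavy atom and fill implicit hydrogens from standard valence (C 4, N 3, O 2, S 2, halogen 1); for lowercase aromatic atoms, an aromatic c carries 1 H when it has two neighbours and 0 H with three, and aromatic n carries 0 H:
  atom 1: N, bond orders sum to 1 (valence 3) → 2 H
  atom 2: C, bond orders sum to 3 (valence 4) → 1 H
  atom 3: C, bond orders sum to 2 (valence 4) → 2 H
  atom 4: C, bond orders sum to 2 (valence 4) → 2 H
  atom 5: C, bond orders sum to 1 (valence 4) → 3 H
  atom 6: aromatic c, 3 neighbours → 0 H
  atom 7: aromatic c, 2 neighbours → 1 H
  atom 8: aromatic c, 2 neighbours → 1 H
  atom 9: aromatic c, 2 neighbours → 1 H
  atom 10: aromatic c, 2 neighbours → 1 H
  atom 11: aromatic c, 2 neighbours → 1 H
Totals → C:10, H:15, N:1.

C10H15N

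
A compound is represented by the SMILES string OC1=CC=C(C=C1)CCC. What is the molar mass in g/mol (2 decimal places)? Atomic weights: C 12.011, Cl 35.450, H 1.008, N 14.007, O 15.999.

First, the molecular formula is C9H12O (counting implicit H from valence).
  C: 9 × 12.011 = 108.099
  H: 12 × 1.008 = 12.096
  O: 1 × 15.999 = 15.999
Sum: 9×12.011 + 12×1.008 + 1×15.999 = 136.194 → 136.19 g/mol.

136.19 g/mol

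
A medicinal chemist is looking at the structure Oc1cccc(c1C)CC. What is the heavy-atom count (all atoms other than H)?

10

Every atom symbol written in the SMILES (organic subset) is one heavy atom; implicit H are not written.
Heavy atoms by element → C:9, O:1.
Total: 10.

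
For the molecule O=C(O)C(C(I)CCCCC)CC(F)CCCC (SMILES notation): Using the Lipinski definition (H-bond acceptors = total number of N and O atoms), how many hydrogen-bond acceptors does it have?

2

N atoms: 0; O atoms: 2.
Lipinski HBA = 0 + 2 = 2.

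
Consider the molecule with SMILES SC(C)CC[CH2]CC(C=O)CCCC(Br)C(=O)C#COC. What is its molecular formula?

C16H25BrO3S

Walk through each heavy atom and fill implicit hydrogens from standard valence (C 4, N 3, O 2, S 2, halogen 1):
  atom 1: S, bond orders sum to 1 (valence 2) → 1 H
  atom 2: C, bond orders sum to 3 (valence 4) → 1 H
  atom 3: C, bond orders sum to 1 (valence 4) → 3 H
  atom 4: C, bond orders sum to 2 (valence 4) → 2 H
  atom 5: C, bond orders sum to 2 (valence 4) → 2 H
  atom 6: C with explicit H count 2
  atom 7: C, bond orders sum to 2 (valence 4) → 2 H
  atom 8: C, bond orders sum to 3 (valence 4) → 1 H
  atom 9: C, bond orders sum to 3 (valence 4) → 1 H
  atom 10: O, bond orders sum to 2 (valence 2) → 0 H
  atom 11: C, bond orders sum to 2 (valence 4) → 2 H
  atom 12: C, bond orders sum to 2 (valence 4) → 2 H
  atom 13: C, bond orders sum to 2 (valence 4) → 2 H
  atom 14: C, bond orders sum to 3 (valence 4) → 1 H
  atom 15: Br (halogen, monovalent) → 0 H
  atom 16: C, bond orders sum to 4 (valence 4) → 0 H
  atom 17: O, bond orders sum to 2 (valence 2) → 0 H
  atom 18: C, bond orders sum to 4 (valence 4) → 0 H
  atom 19: C, bond orders sum to 4 (valence 4) → 0 H
  atom 20: O, bond orders sum to 2 (valence 2) → 0 H
  atom 21: C, bond orders sum to 1 (valence 4) → 3 H
Totals → C:16, H:25, Br:1, O:3, S:1.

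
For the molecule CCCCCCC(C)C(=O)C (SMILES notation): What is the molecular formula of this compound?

C10H20O

Walk through each heavy atom and fill implicit hydrogens from standard valence (C 4, N 3, O 2, S 2, halogen 1):
  atom 1: C, bond orders sum to 1 (valence 4) → 3 H
  atom 2: C, bond orders sum to 2 (valence 4) → 2 H
  atom 3: C, bond orders sum to 2 (valence 4) → 2 H
  atom 4: C, bond orders sum to 2 (valence 4) → 2 H
  atom 5: C, bond orders sum to 2 (valence 4) → 2 H
  atom 6: C, bond orders sum to 2 (valence 4) → 2 H
  atom 7: C, bond orders sum to 3 (valence 4) → 1 H
  atom 8: C, bond orders sum to 1 (valence 4) → 3 H
  atom 9: C, bond orders sum to 4 (valence 4) → 0 H
  atom 10: O, bond orders sum to 2 (valence 2) → 0 H
  atom 11: C, bond orders sum to 1 (valence 4) → 3 H
Totals → C:10, H:20, O:1.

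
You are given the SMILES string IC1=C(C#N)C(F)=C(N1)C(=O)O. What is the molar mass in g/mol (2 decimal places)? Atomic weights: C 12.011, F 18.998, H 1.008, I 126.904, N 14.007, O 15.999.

280.00 g/mol

First, the molecular formula is C6H2FIN2O2 (counting implicit H from valence).
  C: 6 × 12.011 = 72.066
  F: 1 × 18.998 = 18.998
  H: 2 × 1.008 = 2.016
  I: 1 × 126.904 = 126.904
  N: 2 × 14.007 = 28.014
  O: 2 × 15.999 = 31.998
Sum: 6×12.011 + 1×18.998 + 2×1.008 + 1×126.904 + 2×14.007 + 2×15.999 = 279.996 → 280.00 g/mol.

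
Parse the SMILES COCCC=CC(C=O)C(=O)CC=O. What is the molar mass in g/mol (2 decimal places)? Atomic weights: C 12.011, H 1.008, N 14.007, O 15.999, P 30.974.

198.22 g/mol

First, the molecular formula is C10H14O4 (counting implicit H from valence).
  C: 10 × 12.011 = 120.110
  H: 14 × 1.008 = 14.112
  O: 4 × 15.999 = 63.996
Sum: 10×12.011 + 14×1.008 + 4×15.999 = 198.218 → 198.22 g/mol.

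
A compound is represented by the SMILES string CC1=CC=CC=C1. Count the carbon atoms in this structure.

7

Count every carbon token in the SMILES (each C, including those in ring-closure positions and inside branches).
Carbon count: 7.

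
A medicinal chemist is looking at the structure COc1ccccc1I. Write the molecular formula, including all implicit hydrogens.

C7H7IO

Walk through each heavy atom and fill implicit hydrogens from standard valence (C 4, N 3, O 2, S 2, halogen 1); for lowercase aromatic atoms, an aromatic c carries 1 H when it has two neighbours and 0 H with three, and aromatic n carries 0 H:
  atom 1: C, bond orders sum to 1 (valence 4) → 3 H
  atom 2: O, bond orders sum to 2 (valence 2) → 0 H
  atom 3: aromatic c, 3 neighbours → 0 H
  atom 4: aromatic c, 2 neighbours → 1 H
  atom 5: aromatic c, 2 neighbours → 1 H
  atom 6: aromatic c, 2 neighbours → 1 H
  atom 7: aromatic c, 2 neighbours → 1 H
  atom 8: aromatic c, 3 neighbours → 0 H
  atom 9: I (halogen, monovalent) → 0 H
Totals → C:7, H:7, I:1, O:1.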